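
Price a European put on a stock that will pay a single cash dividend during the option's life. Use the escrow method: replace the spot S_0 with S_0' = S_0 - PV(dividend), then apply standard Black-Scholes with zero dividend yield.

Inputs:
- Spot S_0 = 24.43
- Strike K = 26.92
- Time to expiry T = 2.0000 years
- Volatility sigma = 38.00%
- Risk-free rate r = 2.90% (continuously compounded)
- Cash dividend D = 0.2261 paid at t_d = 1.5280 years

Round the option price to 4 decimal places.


PV(D) = D * exp(-r * t_d) = 0.2261 * 0.95665543 = 0.21629979
S_0' = S_0 - PV(D) = 24.4300 - 0.21629979 = 24.21370021
d1 = (ln(S_0'/K) + (r + sigma^2/2)*T) / (sigma*sqrt(T)) = 0.17947318
d2 = d1 - sigma*sqrt(T) = -0.35792798
exp(-rT) = 0.94364995
N(-d1) = 0.42878309; N(-d2) = 0.63980139
P = K * exp(-rT) * N(-d2) - S_0' * N(-d1) = 26.9200 * 0.94364995 * 0.63980139 - 24.21370021 * 0.42878309 = 5.8705

Answer: Price = 5.8705


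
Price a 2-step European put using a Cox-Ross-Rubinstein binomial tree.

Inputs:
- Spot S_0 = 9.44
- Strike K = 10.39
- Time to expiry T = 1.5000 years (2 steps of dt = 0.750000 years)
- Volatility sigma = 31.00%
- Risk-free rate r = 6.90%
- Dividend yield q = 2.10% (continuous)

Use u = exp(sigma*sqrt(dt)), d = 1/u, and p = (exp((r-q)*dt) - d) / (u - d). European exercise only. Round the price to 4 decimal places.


Answer: Price = V(0,0) = 1.5233

Derivation:
dt = T/N = 0.750000
u = exp(sigma*sqrt(dt)) = 1.307959; d = 1/u = 0.764550
p = (exp((r-q)*dt) - d) / (u - d) = 0.500739
Discount per step: exp(-r*dt) = 0.949566
Stock lattice S(k, i) with i counting down-moves:
  k=0: S(0,0) = 9.4400
  k=1: S(1,0) = 12.3471; S(1,1) = 7.2174
  k=2: S(2,0) = 16.1495; S(2,1) = 9.4400; S(2,2) = 5.5180
Terminal payoffs V(N, i) = max(K - S_T, 0):
  V(2,0) = 0.000000; V(2,1) = 0.950000; V(2,2) = 4.871974
Backward induction: V(k, i) = exp(-r*dt) * [p * V(k+1, i) + (1-p) * V(k+1, i+1)].
  V(1,0) = exp(-r*dt) * [p*0.000000 + (1-p)*0.950000] = 0.450378
  V(1,1) = exp(-r*dt) * [p*0.950000 + (1-p)*4.871974] = 2.761424
  V(0,0) = exp(-r*dt) * [p*0.450378 + (1-p)*2.761424] = 1.523288


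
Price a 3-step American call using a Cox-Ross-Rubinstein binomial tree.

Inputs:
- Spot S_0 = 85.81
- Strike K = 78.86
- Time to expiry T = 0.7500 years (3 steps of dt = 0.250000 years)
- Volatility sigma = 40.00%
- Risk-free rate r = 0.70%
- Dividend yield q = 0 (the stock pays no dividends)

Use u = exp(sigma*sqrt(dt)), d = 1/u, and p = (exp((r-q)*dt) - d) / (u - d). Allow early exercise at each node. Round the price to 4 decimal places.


dt = T/N = 0.250000
u = exp(sigma*sqrt(dt)) = 1.221403; d = 1/u = 0.818731
p = (exp((r-q)*dt) - d) / (u - d) = 0.454516
Discount per step: exp(-r*dt) = 0.998252
Stock lattice S(k, i) with i counting down-moves:
  k=0: S(0,0) = 85.8100
  k=1: S(1,0) = 104.8086; S(1,1) = 70.2553
  k=2: S(2,0) = 128.0135; S(2,1) = 85.8100; S(2,2) = 57.5202
  k=3: S(3,0) = 156.3560; S(3,1) = 104.8086; S(3,2) = 70.2553; S(3,3) = 47.0935
Terminal payoffs V(N, i) = max(S_T - K, 0):
  V(3,0) = 77.496014; V(3,1) = 25.948571; V(3,2) = 0.000000; V(3,3) = 0.000000
Backward induction: V(k, i) = exp(-r*dt) * [p * V(k+1, i) + (1-p) * V(k+1, i+1)]; then take max(V_cont, immediate exercise) for American.
  V(2,0) = exp(-r*dt) * [p*77.496014 + (1-p)*25.948571] = 49.291362; exercise = 49.153477; V(2,0) = max -> 49.291362
  V(2,1) = exp(-r*dt) * [p*25.948571 + (1-p)*0.000000] = 11.773413; exercise = 6.950000; V(2,1) = max -> 11.773413
  V(2,2) = exp(-r*dt) * [p*0.000000 + (1-p)*0.000000] = 0.000000; exercise = 0.000000; V(2,2) = max -> 0.000000
  V(1,0) = exp(-r*dt) * [p*49.291362 + (1-p)*11.773413] = 28.775511; exercise = 25.948571; V(1,0) = max -> 28.775511
  V(1,1) = exp(-r*dt) * [p*11.773413 + (1-p)*0.000000] = 5.341846; exercise = 0.000000; V(1,1) = max -> 5.341846
  V(0,0) = exp(-r*dt) * [p*28.775511 + (1-p)*5.341846] = 15.964853; exercise = 6.950000; V(0,0) = max -> 15.964853

Answer: Price = V(0,0) = 15.9649


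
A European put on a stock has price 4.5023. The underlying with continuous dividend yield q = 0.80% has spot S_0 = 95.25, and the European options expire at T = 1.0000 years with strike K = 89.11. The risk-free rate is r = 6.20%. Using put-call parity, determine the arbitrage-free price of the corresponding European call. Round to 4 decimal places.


Answer: Call price = 15.2404

Derivation:
Put-call parity: C - P = S_0 * exp(-qT) - K * exp(-rT).
S_0 * exp(-qT) = 95.2500 * 0.99203191 = 94.49103989
K * exp(-rT) = 89.1100 * 0.93988289 = 83.75296404
C = P + S*exp(-qT) - K*exp(-rT)
C = 4.5023 + 94.49103989 - 83.75296404 = 15.2404


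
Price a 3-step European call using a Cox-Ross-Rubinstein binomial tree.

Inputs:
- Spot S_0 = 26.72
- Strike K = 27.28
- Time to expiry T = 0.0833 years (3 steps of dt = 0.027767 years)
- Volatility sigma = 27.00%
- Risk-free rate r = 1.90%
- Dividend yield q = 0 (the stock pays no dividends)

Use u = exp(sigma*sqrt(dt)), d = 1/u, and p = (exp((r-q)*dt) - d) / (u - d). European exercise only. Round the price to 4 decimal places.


dt = T/N = 0.027767
u = exp(sigma*sqrt(dt)) = 1.046018; d = 1/u = 0.956006
p = (exp((r-q)*dt) - d) / (u - d) = 0.494617
Discount per step: exp(-r*dt) = 0.999473
Stock lattice S(k, i) with i counting down-moves:
  k=0: S(0,0) = 26.7200
  k=1: S(1,0) = 27.9496; S(1,1) = 25.5445
  k=2: S(2,0) = 29.2358; S(2,1) = 26.7200; S(2,2) = 24.4207
  k=3: S(3,0) = 30.5812; S(3,1) = 27.9496; S(3,2) = 25.5445; S(3,3) = 23.3463
Terminal payoffs V(N, i) = max(S_T - K, 0):
  V(3,0) = 3.301197; V(3,1) = 0.669613; V(3,2) = 0.000000; V(3,3) = 0.000000
Backward induction: V(k, i) = exp(-r*dt) * [p * V(k+1, i) + (1-p) * V(k+1, i+1)].
  V(2,0) = exp(-r*dt) * [p*3.301197 + (1-p)*0.669613] = 1.970199
  V(2,1) = exp(-r*dt) * [p*0.669613 + (1-p)*0.000000] = 0.331027
  V(2,2) = exp(-r*dt) * [p*0.000000 + (1-p)*0.000000] = 0.000000
  V(1,0) = exp(-r*dt) * [p*1.970199 + (1-p)*0.331027] = 1.141187
  V(1,1) = exp(-r*dt) * [p*0.331027 + (1-p)*0.000000] = 0.163645
  V(0,0) = exp(-r*dt) * [p*1.141187 + (1-p)*0.163645] = 0.646812

Answer: Price = V(0,0) = 0.6468


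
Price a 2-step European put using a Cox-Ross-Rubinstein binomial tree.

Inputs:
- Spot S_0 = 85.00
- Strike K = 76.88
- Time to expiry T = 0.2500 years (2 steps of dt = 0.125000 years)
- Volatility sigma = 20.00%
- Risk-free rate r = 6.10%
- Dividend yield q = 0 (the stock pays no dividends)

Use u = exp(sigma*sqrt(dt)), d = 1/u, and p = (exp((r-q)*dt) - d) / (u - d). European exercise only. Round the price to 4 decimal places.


Answer: Price = V(0,0) = 0.6539

Derivation:
dt = T/N = 0.125000
u = exp(sigma*sqrt(dt)) = 1.073271; d = 1/u = 0.931731
p = (exp((r-q)*dt) - d) / (u - d) = 0.536408
Discount per step: exp(-r*dt) = 0.992404
Stock lattice S(k, i) with i counting down-moves:
  k=0: S(0,0) = 85.0000
  k=1: S(1,0) = 91.2280; S(1,1) = 79.1972
  k=2: S(2,0) = 97.9123; S(2,1) = 85.0000; S(2,2) = 73.7905
Terminal payoffs V(N, i) = max(K - S_T, 0):
  V(2,0) = 0.000000; V(2,1) = 0.000000; V(2,2) = 3.089507
Backward induction: V(k, i) = exp(-r*dt) * [p * V(k+1, i) + (1-p) * V(k+1, i+1)].
  V(1,0) = exp(-r*dt) * [p*0.000000 + (1-p)*0.000000] = 0.000000
  V(1,1) = exp(-r*dt) * [p*0.000000 + (1-p)*3.089507] = 1.421393
  V(0,0) = exp(-r*dt) * [p*0.000000 + (1-p)*1.421393] = 0.653941


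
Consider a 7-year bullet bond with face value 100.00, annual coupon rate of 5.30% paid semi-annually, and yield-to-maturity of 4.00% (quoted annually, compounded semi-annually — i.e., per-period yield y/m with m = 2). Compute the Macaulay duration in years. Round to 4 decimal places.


Coupon per period c = face * coupon_rate / m = 2.650000
Periods per year m = 2; per-period yield y/m = 0.020000
Number of cashflows N = 14
Cashflows (t years, CF_t, discount factor 1/(1+y/m)^(m*t), PV):
  t = 0.5000: CF_t = 2.650000, DF = 0.980392, PV = 2.598039
  t = 1.0000: CF_t = 2.650000, DF = 0.961169, PV = 2.547097
  t = 1.5000: CF_t = 2.650000, DF = 0.942322, PV = 2.497154
  t = 2.0000: CF_t = 2.650000, DF = 0.923845, PV = 2.448190
  t = 2.5000: CF_t = 2.650000, DF = 0.905731, PV = 2.400187
  t = 3.0000: CF_t = 2.650000, DF = 0.887971, PV = 2.353124
  t = 3.5000: CF_t = 2.650000, DF = 0.870560, PV = 2.306984
  t = 4.0000: CF_t = 2.650000, DF = 0.853490, PV = 2.261749
  t = 4.5000: CF_t = 2.650000, DF = 0.836755, PV = 2.217401
  t = 5.0000: CF_t = 2.650000, DF = 0.820348, PV = 2.173923
  t = 5.5000: CF_t = 2.650000, DF = 0.804263, PV = 2.131297
  t = 6.0000: CF_t = 2.650000, DF = 0.788493, PV = 2.089507
  t = 6.5000: CF_t = 2.650000, DF = 0.773033, PV = 2.048536
  t = 7.0000: CF_t = 102.650000, DF = 0.757875, PV = 77.795871
Price P = sum_t PV_t = 107.869062
Macaulay numerator sum_t t * PV_t:
  t * PV_t at t = 0.5000: 1.299020
  t * PV_t at t = 1.0000: 2.547097
  t * PV_t at t = 1.5000: 3.745731
  t * PV_t at t = 2.0000: 4.896381
  t * PV_t at t = 2.5000: 6.000467
  t * PV_t at t = 3.0000: 7.059372
  t * PV_t at t = 3.5000: 8.074446
  t * PV_t at t = 4.0000: 9.046998
  t * PV_t at t = 4.5000: 9.978307
  t * PV_t at t = 5.0000: 10.869615
  t * PV_t at t = 5.5000: 11.722134
  t * PV_t at t = 6.0000: 12.537041
  t * PV_t at t = 6.5000: 13.315485
  t * PV_t at t = 7.0000: 544.571099
Macaulay duration D = (sum_t t * PV_t) / P = 645.663193 / 107.869062 = 5.985620

Answer: Macaulay duration = 5.9856 years


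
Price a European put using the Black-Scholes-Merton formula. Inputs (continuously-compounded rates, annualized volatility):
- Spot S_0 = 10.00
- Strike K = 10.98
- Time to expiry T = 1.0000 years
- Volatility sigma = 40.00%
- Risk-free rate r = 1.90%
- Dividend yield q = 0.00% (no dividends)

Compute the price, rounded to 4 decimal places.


d1 = (ln(S/K) + (r - q + 0.5*sigma^2) * T) / (sigma * sqrt(T)) = 0.01377414
d2 = d1 - sigma * sqrt(T) = -0.38622586
exp(-rT) = 0.98117936; exp(-qT) = 1.00000000
P = K * exp(-rT) * N(-d2) - S_0 * exp(-qT) * N(-d1)
N(-d1) = 0.49450509; N(-d2) = 0.65033530
P = 10.9800 * 0.98117936 * 0.65033530 - 10.0000 * 1.00000000 * 0.49450509 = 2.0612

Answer: Price = 2.0612


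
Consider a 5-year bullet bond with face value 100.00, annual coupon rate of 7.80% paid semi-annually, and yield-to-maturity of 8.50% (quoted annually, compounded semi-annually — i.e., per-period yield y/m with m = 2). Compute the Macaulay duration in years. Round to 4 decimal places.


Answer: Macaulay duration = 4.2217 years

Derivation:
Coupon per period c = face * coupon_rate / m = 3.900000
Periods per year m = 2; per-period yield y/m = 0.042500
Number of cashflows N = 10
Cashflows (t years, CF_t, discount factor 1/(1+y/m)^(m*t), PV):
  t = 0.5000: CF_t = 3.900000, DF = 0.959233, PV = 3.741007
  t = 1.0000: CF_t = 3.900000, DF = 0.920127, PV = 3.588496
  t = 1.5000: CF_t = 3.900000, DF = 0.882616, PV = 3.442203
  t = 2.0000: CF_t = 3.900000, DF = 0.846634, PV = 3.301873
  t = 2.5000: CF_t = 3.900000, DF = 0.812119, PV = 3.167264
  t = 3.0000: CF_t = 3.900000, DF = 0.779011, PV = 3.038143
  t = 3.5000: CF_t = 3.900000, DF = 0.747253, PV = 2.914286
  t = 4.0000: CF_t = 3.900000, DF = 0.716789, PV = 2.795478
  t = 4.5000: CF_t = 3.900000, DF = 0.687568, PV = 2.681514
  t = 5.0000: CF_t = 103.900000, DF = 0.659537, PV = 68.525926
Price P = sum_t PV_t = 97.196190
Macaulay numerator sum_t t * PV_t:
  t * PV_t at t = 0.5000: 1.870504
  t * PV_t at t = 1.0000: 3.588496
  t * PV_t at t = 1.5000: 5.163304
  t * PV_t at t = 2.0000: 6.603746
  t * PV_t at t = 2.5000: 7.918160
  t * PV_t at t = 3.0000: 9.114429
  t * PV_t at t = 3.5000: 10.200001
  t * PV_t at t = 4.0000: 11.181912
  t * PV_t at t = 4.5000: 12.066812
  t * PV_t at t = 5.0000: 342.629629
Macaulay duration D = (sum_t t * PV_t) / P = 410.336993 / 97.196190 = 4.221740


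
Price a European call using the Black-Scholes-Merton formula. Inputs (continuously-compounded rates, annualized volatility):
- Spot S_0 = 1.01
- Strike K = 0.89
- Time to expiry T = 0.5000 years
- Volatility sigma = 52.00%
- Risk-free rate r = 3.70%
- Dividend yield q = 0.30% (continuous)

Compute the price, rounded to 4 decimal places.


Answer: Price = 0.2149

Derivation:
d1 = (ln(S/K) + (r - q + 0.5*sigma^2) * T) / (sigma * sqrt(T)) = 0.57407320
d2 = d1 - sigma * sqrt(T) = 0.20637767
exp(-rT) = 0.98167007; exp(-qT) = 0.99850112
C = S_0 * exp(-qT) * N(d1) - K * exp(-rT) * N(d2)
N(d1) = 0.71704087; N(d2) = 0.58175205
C = 1.0100 * 0.99850112 * 0.71704087 - 0.8900 * 0.98167007 * 0.58175205 = 0.2149


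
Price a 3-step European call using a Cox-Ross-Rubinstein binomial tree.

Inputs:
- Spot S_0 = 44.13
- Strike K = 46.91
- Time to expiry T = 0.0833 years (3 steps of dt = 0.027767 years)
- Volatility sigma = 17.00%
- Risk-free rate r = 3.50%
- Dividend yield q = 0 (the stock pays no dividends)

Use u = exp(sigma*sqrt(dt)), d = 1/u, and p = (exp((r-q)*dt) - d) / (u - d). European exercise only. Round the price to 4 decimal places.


Answer: Price = V(0,0) = 0.1501

Derivation:
dt = T/N = 0.027767
u = exp(sigma*sqrt(dt)) = 1.028733; d = 1/u = 0.972070
p = (exp((r-q)*dt) - d) / (u - d) = 0.510078
Discount per step: exp(-r*dt) = 0.999029
Stock lattice S(k, i) with i counting down-moves:
  k=0: S(0,0) = 44.1300
  k=1: S(1,0) = 45.3980; S(1,1) = 42.8974
  k=2: S(2,0) = 46.7024; S(2,1) = 44.1300; S(2,2) = 41.6993
  k=3: S(3,0) = 48.0443; S(3,1) = 45.3980; S(3,2) = 42.8974; S(3,3) = 40.5346
Terminal payoffs V(N, i) = max(S_T - K, 0):
  V(3,0) = 1.134267; V(3,1) = 0.000000; V(3,2) = 0.000000; V(3,3) = 0.000000
Backward induction: V(k, i) = exp(-r*dt) * [p * V(k+1, i) + (1-p) * V(k+1, i+1)].
  V(2,0) = exp(-r*dt) * [p*1.134267 + (1-p)*0.000000] = 0.578003
  V(2,1) = exp(-r*dt) * [p*0.000000 + (1-p)*0.000000] = 0.000000
  V(2,2) = exp(-r*dt) * [p*0.000000 + (1-p)*0.000000] = 0.000000
  V(1,0) = exp(-r*dt) * [p*0.578003 + (1-p)*0.000000] = 0.294540
  V(1,1) = exp(-r*dt) * [p*0.000000 + (1-p)*0.000000] = 0.000000
  V(0,0) = exp(-r*dt) * [p*0.294540 + (1-p)*0.000000] = 0.150093


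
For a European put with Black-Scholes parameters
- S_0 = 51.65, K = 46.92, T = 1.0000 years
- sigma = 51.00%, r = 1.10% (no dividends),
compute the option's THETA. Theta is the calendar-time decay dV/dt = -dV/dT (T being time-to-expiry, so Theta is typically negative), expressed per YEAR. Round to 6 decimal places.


Answer: Theta = -4.451748

Derivation:
d1 = 0.4648944545; d2 = -0.0451055455
phi(d1) = 0.3580788877; exp(-qT) = 1.0000000000; exp(-rT) = 0.9890602788
Theta = -S*exp(-qT)*phi(d1)*sigma/(2*sqrt(T)) + r*K*exp(-rT)*N(-d2) - q*S*exp(-qT)*N(-d1)
N(-d1) = 0.3210035210; N(-d2) = 0.5179884094; sqrt(T) = 1.0000000000
Term 1 = -51.6500 * 1.0000000000 * 0.3580788877 * 0.5100 / (2 * 1.0000000000) = -4.7161675102
Term 2 = 0.0110 * 46.9200 * 0.9890602788 * 0.5179884094 = 0.2644195071
Term 3 = 0 (no dividend yield, q = 0)
Theta = -4.7161675102 + (0.2644195071) + (0.0000000000) = -4.451748


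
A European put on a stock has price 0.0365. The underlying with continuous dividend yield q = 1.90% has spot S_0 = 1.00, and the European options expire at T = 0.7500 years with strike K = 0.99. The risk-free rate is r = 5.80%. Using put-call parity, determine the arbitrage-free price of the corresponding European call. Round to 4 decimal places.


Answer: Call price = 0.0745

Derivation:
Put-call parity: C - P = S_0 * exp(-qT) - K * exp(-rT).
S_0 * exp(-qT) = 1.0000 * 0.98585105 = 0.98585105
K * exp(-rT) = 0.9900 * 0.95743255 = 0.94785823
C = P + S*exp(-qT) - K*exp(-rT)
C = 0.0365 + 0.98585105 - 0.94785823 = 0.0745


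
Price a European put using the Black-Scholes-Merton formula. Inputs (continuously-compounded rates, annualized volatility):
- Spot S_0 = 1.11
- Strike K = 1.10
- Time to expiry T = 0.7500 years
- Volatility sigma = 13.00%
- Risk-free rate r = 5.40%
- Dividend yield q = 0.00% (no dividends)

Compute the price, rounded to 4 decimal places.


d1 = (ln(S/K) + (r - q + 0.5*sigma^2) * T) / (sigma * sqrt(T)) = 0.49640874
d2 = d1 - sigma * sqrt(T) = 0.38382544
exp(-rT) = 0.96030916; exp(-qT) = 1.00000000
P = K * exp(-rT) * N(-d2) - S_0 * exp(-qT) * N(-d1)
N(-d1) = 0.30980303; N(-d2) = 0.35055392
P = 1.1000 * 0.96030916 * 0.35055392 - 1.1100 * 1.00000000 * 0.30980303 = 0.0264

Answer: Price = 0.0264


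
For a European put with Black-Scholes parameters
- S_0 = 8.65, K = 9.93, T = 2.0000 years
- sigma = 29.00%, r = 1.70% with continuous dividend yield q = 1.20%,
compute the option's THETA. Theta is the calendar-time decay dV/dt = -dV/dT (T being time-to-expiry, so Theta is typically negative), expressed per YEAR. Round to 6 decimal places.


Answer: Theta = -0.284636

Derivation:
d1 = -0.1070441583; d2 = -0.5171660914
phi(d1) = 0.3966631849; exp(-qT) = 0.9762857098; exp(-rT) = 0.9665715046
Theta = -S*exp(-qT)*phi(d1)*sigma/(2*sqrt(T)) + r*K*exp(-rT)*N(-d2) - q*S*exp(-qT)*N(-d1)
N(-d1) = 0.5426230261; N(-d2) = 0.6974798898; sqrt(T) = 1.4142135624
Term 1 = -8.6500 * 0.9762857098 * 0.3966631849 * 0.2900 / (2 * 1.4142135624) = -0.3434534940
Term 2 = 0.0170 * 9.9300 * 0.9665715046 * 0.6974798898 = 0.1138056563
Term 3 = -0.0120 * 8.6500 * 0.9762857098 * 0.5426230261 = -0.0549885800
Theta = -0.3434534940 + (0.1138056563) + (-0.0549885800) = -0.284636


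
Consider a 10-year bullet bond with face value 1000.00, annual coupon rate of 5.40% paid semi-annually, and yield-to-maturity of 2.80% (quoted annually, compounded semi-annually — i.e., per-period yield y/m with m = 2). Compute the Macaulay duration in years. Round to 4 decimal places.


Coupon per period c = face * coupon_rate / m = 27.000000
Periods per year m = 2; per-period yield y/m = 0.014000
Number of cashflows N = 20
Cashflows (t years, CF_t, discount factor 1/(1+y/m)^(m*t), PV):
  t = 0.5000: CF_t = 27.000000, DF = 0.986193, PV = 26.627219
  t = 1.0000: CF_t = 27.000000, DF = 0.972577, PV = 26.259585
  t = 1.5000: CF_t = 27.000000, DF = 0.959149, PV = 25.897026
  t = 2.0000: CF_t = 27.000000, DF = 0.945906, PV = 25.539474
  t = 2.5000: CF_t = 27.000000, DF = 0.932847, PV = 25.186858
  t = 3.0000: CF_t = 27.000000, DF = 0.919967, PV = 24.839110
  t = 3.5000: CF_t = 27.000000, DF = 0.907265, PV = 24.496164
  t = 4.0000: CF_t = 27.000000, DF = 0.894739, PV = 24.157953
  t = 4.5000: CF_t = 27.000000, DF = 0.882386, PV = 23.824411
  t = 5.0000: CF_t = 27.000000, DF = 0.870203, PV = 23.495474
  t = 5.5000: CF_t = 27.000000, DF = 0.858188, PV = 23.171079
  t = 6.0000: CF_t = 27.000000, DF = 0.846339, PV = 22.851163
  t = 6.5000: CF_t = 27.000000, DF = 0.834654, PV = 22.535664
  t = 7.0000: CF_t = 27.000000, DF = 0.823130, PV = 22.224520
  t = 7.5000: CF_t = 27.000000, DF = 0.811766, PV = 21.917673
  t = 8.0000: CF_t = 27.000000, DF = 0.800558, PV = 21.615062
  t = 8.5000: CF_t = 27.000000, DF = 0.789505, PV = 21.316629
  t = 9.0000: CF_t = 27.000000, DF = 0.778604, PV = 21.022317
  t = 9.5000: CF_t = 27.000000, DF = 0.767854, PV = 20.732068
  t = 10.0000: CF_t = 1027.000000, DF = 0.757253, PV = 777.698647
Price P = sum_t PV_t = 1225.408095
Macaulay numerator sum_t t * PV_t:
  t * PV_t at t = 0.5000: 13.313609
  t * PV_t at t = 1.0000: 26.259585
  t * PV_t at t = 1.5000: 38.845540
  t * PV_t at t = 2.0000: 51.078947
  t * PV_t at t = 2.5000: 62.967144
  t * PV_t at t = 3.0000: 74.517331
  t * PV_t at t = 3.5000: 85.736574
  t * PV_t at t = 4.0000: 96.631810
  t * PV_t at t = 4.5000: 107.209849
  t * PV_t at t = 5.0000: 117.477371
  t * PV_t at t = 5.5000: 127.440935
  t * PV_t at t = 6.0000: 137.106977
  t * PV_t at t = 6.5000: 146.481813
  t * PV_t at t = 7.0000: 155.571642
  t * PV_t at t = 7.5000: 164.382546
  t * PV_t at t = 8.0000: 172.920495
  t * PV_t at t = 8.5000: 181.191348
  t * PV_t at t = 9.0000: 189.200850
  t * PV_t at t = 9.5000: 196.954644
  t * PV_t at t = 10.0000: 7776.986475
Macaulay duration D = (sum_t t * PV_t) / P = 9922.275483 / 1225.408095 = 8.097119

Answer: Macaulay duration = 8.0971 years


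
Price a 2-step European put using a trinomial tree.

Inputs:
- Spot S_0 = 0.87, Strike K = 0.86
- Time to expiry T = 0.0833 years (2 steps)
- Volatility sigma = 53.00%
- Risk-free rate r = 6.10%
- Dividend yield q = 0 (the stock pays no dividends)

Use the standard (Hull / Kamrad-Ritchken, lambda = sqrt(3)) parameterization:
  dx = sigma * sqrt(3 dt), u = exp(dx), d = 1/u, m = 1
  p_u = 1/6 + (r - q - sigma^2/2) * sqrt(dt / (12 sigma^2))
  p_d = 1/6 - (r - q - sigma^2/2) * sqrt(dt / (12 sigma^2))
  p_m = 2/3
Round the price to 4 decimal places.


dt = T/N = 0.041650; dx = sigma*sqrt(3*dt) = 0.187346
u = exp(dx) = 1.206044; d = 1/u = 0.829157
p_u = 0.157835, p_m = 0.666667, p_d = 0.175498
Discount per step: exp(-r*dt) = 0.997463
Stock lattice S(k, j) with j the centered position index:
  k=0: S(0,+0) = 0.8700
  k=1: S(1,-1) = 0.7214; S(1,+0) = 0.8700; S(1,+1) = 1.0493
  k=2: S(2,-2) = 0.5981; S(2,-1) = 0.7214; S(2,+0) = 0.8700; S(2,+1) = 1.0493; S(2,+2) = 1.2655
Terminal payoffs V(N, j) = max(K - S_T, 0):
  V(2,-2) = 0.261874; V(2,-1) = 0.138633; V(2,+0) = 0.000000; V(2,+1) = 0.000000; V(2,+2) = 0.000000
Backward induction: V(k, j) = exp(-r*dt) * [p_u * V(k+1, j+1) + p_m * V(k+1, j) + p_d * V(k+1, j-1)]
  V(1,-1) = exp(-r*dt) * [p_u*0.000000 + p_m*0.138633 + p_d*0.261874] = 0.138030
  V(1,+0) = exp(-r*dt) * [p_u*0.000000 + p_m*0.000000 + p_d*0.138633] = 0.024268
  V(1,+1) = exp(-r*dt) * [p_u*0.000000 + p_m*0.000000 + p_d*0.000000] = 0.000000
  V(0,+0) = exp(-r*dt) * [p_u*0.000000 + p_m*0.024268 + p_d*0.138030] = 0.040300

Answer: Price = V(0,0) = 0.0403


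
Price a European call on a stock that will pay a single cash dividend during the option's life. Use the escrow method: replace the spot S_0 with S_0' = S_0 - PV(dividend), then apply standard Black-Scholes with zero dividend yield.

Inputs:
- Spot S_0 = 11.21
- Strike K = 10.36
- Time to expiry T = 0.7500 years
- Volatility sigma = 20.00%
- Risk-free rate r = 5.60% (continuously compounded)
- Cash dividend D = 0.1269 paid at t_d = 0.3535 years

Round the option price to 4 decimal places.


Answer: Price = 1.4414

Derivation:
PV(D) = D * exp(-r * t_d) = 0.1269 * 0.98039865 = 0.12441259
S_0' = S_0 - PV(D) = 11.2100 - 0.12441259 = 11.08558741
d1 = (ln(S_0'/K) + (r + sigma^2/2)*T) / (sigma*sqrt(T)) = 0.71991881
d2 = d1 - sigma*sqrt(T) = 0.54671373
exp(-rT) = 0.95886978
N(d1) = 0.76421251; N(d2) = 0.70771229
C = S_0' * N(d1) - K * exp(-rT) * N(d2) = 11.08558741 * 0.76421251 - 10.3600 * 0.95886978 * 0.70771229 = 1.4414


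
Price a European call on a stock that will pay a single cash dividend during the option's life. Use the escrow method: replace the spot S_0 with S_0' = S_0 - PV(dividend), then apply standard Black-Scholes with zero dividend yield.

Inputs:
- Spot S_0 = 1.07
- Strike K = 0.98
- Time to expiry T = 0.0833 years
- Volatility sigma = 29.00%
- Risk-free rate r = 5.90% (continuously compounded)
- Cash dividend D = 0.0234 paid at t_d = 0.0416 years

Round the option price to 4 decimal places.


PV(D) = D * exp(-r * t_d) = 0.0234 * 0.99754861 = 0.02334264
S_0' = S_0 - PV(D) = 1.0700 - 0.02334264 = 1.04665736
d1 = (ln(S_0'/K) + (r + sigma^2/2)*T) / (sigma*sqrt(T)) = 0.88676991
d2 = d1 - sigma*sqrt(T) = 0.80307087
exp(-rT) = 0.99509736
N(d1) = 0.81239861; N(d2) = 0.78903311
C = S_0' * N(d1) - K * exp(-rT) * N(d2) = 1.04665736 * 0.81239861 - 0.9800 * 0.99509736 * 0.78903311 = 0.0808

Answer: Price = 0.0808


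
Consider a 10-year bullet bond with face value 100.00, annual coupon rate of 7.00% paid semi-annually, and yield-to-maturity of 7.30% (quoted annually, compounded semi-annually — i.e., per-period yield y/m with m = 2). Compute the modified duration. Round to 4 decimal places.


Coupon per period c = face * coupon_rate / m = 3.500000
Periods per year m = 2; per-period yield y/m = 0.036500
Number of cashflows N = 20
Cashflows (t years, CF_t, discount factor 1/(1+y/m)^(m*t), PV):
  t = 0.5000: CF_t = 3.500000, DF = 0.964785, PV = 3.376749
  t = 1.0000: CF_t = 3.500000, DF = 0.930811, PV = 3.257838
  t = 1.5000: CF_t = 3.500000, DF = 0.898033, PV = 3.143114
  t = 2.0000: CF_t = 3.500000, DF = 0.866409, PV = 3.032430
  t = 2.5000: CF_t = 3.500000, DF = 0.835898, PV = 2.925644
  t = 3.0000: CF_t = 3.500000, DF = 0.806462, PV = 2.822619
  t = 3.5000: CF_t = 3.500000, DF = 0.778063, PV = 2.723221
  t = 4.0000: CF_t = 3.500000, DF = 0.750664, PV = 2.627324
  t = 4.5000: CF_t = 3.500000, DF = 0.724230, PV = 2.534803
  t = 5.0000: CF_t = 3.500000, DF = 0.698726, PV = 2.445541
  t = 5.5000: CF_t = 3.500000, DF = 0.674121, PV = 2.359422
  t = 6.0000: CF_t = 3.500000, DF = 0.650382, PV = 2.276336
  t = 6.5000: CF_t = 3.500000, DF = 0.627479, PV = 2.196176
  t = 7.0000: CF_t = 3.500000, DF = 0.605382, PV = 2.118838
  t = 7.5000: CF_t = 3.500000, DF = 0.584064, PV = 2.044224
  t = 8.0000: CF_t = 3.500000, DF = 0.563496, PV = 1.972237
  t = 8.5000: CF_t = 3.500000, DF = 0.543653, PV = 1.902786
  t = 9.0000: CF_t = 3.500000, DF = 0.524508, PV = 1.835780
  t = 9.5000: CF_t = 3.500000, DF = 0.506038, PV = 1.771133
  t = 10.0000: CF_t = 103.500000, DF = 0.488218, PV = 50.530573
Price P = sum_t PV_t = 97.896787
First compute Macaulay numerator sum_t t * PV_t:
  t * PV_t at t = 0.5000: 1.688374
  t * PV_t at t = 1.0000: 3.257838
  t * PV_t at t = 1.5000: 4.714671
  t * PV_t at t = 2.0000: 6.064860
  t * PV_t at t = 2.5000: 7.314111
  t * PV_t at t = 3.0000: 8.467856
  t * PV_t at t = 3.5000: 9.531274
  t * PV_t at t = 4.0000: 10.509295
  t * PV_t at t = 4.5000: 11.406615
  t * PV_t at t = 5.0000: 12.227706
  t * PV_t at t = 5.5000: 12.976822
  t * PV_t at t = 6.0000: 13.658016
  t * PV_t at t = 6.5000: 14.275141
  t * PV_t at t = 7.0000: 14.831866
  t * PV_t at t = 7.5000: 15.331679
  t * PV_t at t = 8.0000: 15.777897
  t * PV_t at t = 8.5000: 16.173677
  t * PV_t at t = 9.0000: 16.522016
  t * PV_t at t = 9.5000: 16.825765
  t * PV_t at t = 10.0000: 505.305728
Macaulay duration D = 716.861208 / 97.896787 = 7.322622
Modified duration = D / (1 + y/m) = 7.322622 / (1 + 0.036500) = 7.064759

Answer: Modified duration = 7.0648


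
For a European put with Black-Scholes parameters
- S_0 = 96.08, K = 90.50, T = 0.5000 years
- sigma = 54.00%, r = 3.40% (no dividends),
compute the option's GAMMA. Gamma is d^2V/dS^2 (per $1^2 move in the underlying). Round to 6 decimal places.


d1 = 0.3921334693; d2 = 0.0102958075
phi(d1) = 0.3694193383; exp(-qT) = 1.0000000000; exp(-rT) = 0.9831436846
Gamma = exp(-qT) * phi(d1) / (S * sigma * sqrt(T)) = 1.0000000000 * 0.3694193383 / (96.0800 * 0.5400 * 0.7071067812) = 0.010069

Answer: Gamma = 0.010069


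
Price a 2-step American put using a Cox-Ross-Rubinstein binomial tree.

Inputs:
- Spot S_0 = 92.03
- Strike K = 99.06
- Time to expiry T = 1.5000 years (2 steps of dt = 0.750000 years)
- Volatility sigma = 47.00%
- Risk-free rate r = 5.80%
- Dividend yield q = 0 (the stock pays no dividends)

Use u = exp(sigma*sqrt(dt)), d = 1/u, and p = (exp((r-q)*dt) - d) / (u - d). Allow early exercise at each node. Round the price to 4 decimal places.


Answer: Price = V(0,0) = 21.4033

Derivation:
dt = T/N = 0.750000
u = exp(sigma*sqrt(dt)) = 1.502352; d = 1/u = 0.665623
p = (exp((r-q)*dt) - d) / (u - d) = 0.452759
Discount per step: exp(-r*dt) = 0.957433
Stock lattice S(k, i) with i counting down-moves:
  k=0: S(0,0) = 92.0300
  k=1: S(1,0) = 138.2615; S(1,1) = 61.2573
  k=2: S(2,0) = 207.7174; S(2,1) = 92.0300; S(2,2) = 40.7742
Terminal payoffs V(N, i) = max(K - S_T, 0):
  V(2,0) = 0.000000; V(2,1) = 7.030000; V(2,2) = 58.285751
Backward induction: V(k, i) = exp(-r*dt) * [p * V(k+1, i) + (1-p) * V(k+1, i+1)]; then take max(V_cont, immediate exercise) for American.
  V(1,0) = exp(-r*dt) * [p*0.000000 + (1-p)*7.030000] = 3.683340; exercise = 0.000000; V(1,0) = max -> 3.683340
  V(1,1) = exp(-r*dt) * [p*7.030000 + (1-p)*58.285751] = 33.585991; exercise = 37.802722; V(1,1) = max -> 37.802722
  V(0,0) = exp(-r*dt) * [p*3.683340 + (1-p)*37.802722] = 21.403259; exercise = 7.030000; V(0,0) = max -> 21.403259


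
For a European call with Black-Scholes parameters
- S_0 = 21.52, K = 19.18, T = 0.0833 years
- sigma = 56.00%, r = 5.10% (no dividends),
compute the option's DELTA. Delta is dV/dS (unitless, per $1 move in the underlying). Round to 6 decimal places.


d1 = 0.8193274500; d2 = 0.6577017095
phi(d1) = 0.2851935323; exp(-qT) = 1.0000000000; exp(-rT) = 0.9957607113
N(d1) = 0.7937001924
Delta = exp(-qT) * N(d1) = 1.0000000000 * 0.7937001924 = 0.793700

Answer: Delta = 0.793700


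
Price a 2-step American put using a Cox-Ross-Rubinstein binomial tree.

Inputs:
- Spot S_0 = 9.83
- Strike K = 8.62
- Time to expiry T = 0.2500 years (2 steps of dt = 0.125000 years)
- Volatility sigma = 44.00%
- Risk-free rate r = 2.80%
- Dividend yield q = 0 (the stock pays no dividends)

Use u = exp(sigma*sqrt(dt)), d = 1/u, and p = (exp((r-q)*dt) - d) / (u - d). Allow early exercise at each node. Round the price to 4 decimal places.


Answer: Price = V(0,0) = 0.3920

Derivation:
dt = T/N = 0.125000
u = exp(sigma*sqrt(dt)) = 1.168316; d = 1/u = 0.855933
p = (exp((r-q)*dt) - d) / (u - d) = 0.472411
Discount per step: exp(-r*dt) = 0.996506
Stock lattice S(k, i) with i counting down-moves:
  k=0: S(0,0) = 9.8300
  k=1: S(1,0) = 11.4845; S(1,1) = 8.4138
  k=2: S(2,0) = 13.4176; S(2,1) = 9.8300; S(2,2) = 7.2017
Terminal payoffs V(N, i) = max(K - S_T, 0):
  V(2,0) = 0.000000; V(2,1) = 0.000000; V(2,2) = 1.418337
Backward induction: V(k, i) = exp(-r*dt) * [p * V(k+1, i) + (1-p) * V(k+1, i+1)]; then take max(V_cont, immediate exercise) for American.
  V(1,0) = exp(-r*dt) * [p*0.000000 + (1-p)*0.000000] = 0.000000; exercise = 0.000000; V(1,0) = max -> 0.000000
  V(1,1) = exp(-r*dt) * [p*0.000000 + (1-p)*1.418337] = 0.745684; exercise = 0.206181; V(1,1) = max -> 0.745684
  V(0,0) = exp(-r*dt) * [p*0.000000 + (1-p)*0.745684] = 0.392040; exercise = 0.000000; V(0,0) = max -> 0.392040


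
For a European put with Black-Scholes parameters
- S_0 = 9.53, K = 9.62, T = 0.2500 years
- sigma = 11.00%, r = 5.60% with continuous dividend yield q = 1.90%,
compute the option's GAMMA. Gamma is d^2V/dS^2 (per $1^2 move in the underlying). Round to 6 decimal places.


d1 = 0.0247809634; d2 = -0.0302190366
phi(d1) = 0.3988198047; exp(-qT) = 0.9952612634; exp(-rT) = 0.9860975443
Gamma = exp(-qT) * phi(d1) / (S * sigma * sqrt(T)) = 0.9952612634 * 0.3988198047 / (9.5300 * 0.1100 * 0.5000000000) = 0.757283

Answer: Gamma = 0.757283


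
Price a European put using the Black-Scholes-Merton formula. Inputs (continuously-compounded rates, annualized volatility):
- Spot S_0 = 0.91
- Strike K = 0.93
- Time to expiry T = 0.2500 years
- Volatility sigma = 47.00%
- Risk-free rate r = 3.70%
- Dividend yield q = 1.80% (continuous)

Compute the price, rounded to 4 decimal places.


d1 = (ln(S/K) + (r - q + 0.5*sigma^2) * T) / (sigma * sqrt(T)) = 0.04520218
d2 = d1 - sigma * sqrt(T) = -0.18979782
exp(-rT) = 0.99079265; exp(-qT) = 0.99551011
P = K * exp(-rT) * N(-d2) - S_0 * exp(-qT) * N(-d1)
N(-d1) = 0.48197308; N(-d2) = 0.57526622
P = 0.9300 * 0.99079265 * 0.57526622 - 0.9100 * 0.99551011 * 0.48197308 = 0.0934

Answer: Price = 0.0934


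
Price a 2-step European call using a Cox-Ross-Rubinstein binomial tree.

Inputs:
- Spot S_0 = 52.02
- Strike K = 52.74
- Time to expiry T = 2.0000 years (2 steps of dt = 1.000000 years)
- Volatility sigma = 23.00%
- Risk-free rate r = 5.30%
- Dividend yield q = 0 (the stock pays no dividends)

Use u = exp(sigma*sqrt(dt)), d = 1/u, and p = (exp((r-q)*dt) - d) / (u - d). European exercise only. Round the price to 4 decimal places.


dt = T/N = 1.000000
u = exp(sigma*sqrt(dt)) = 1.258600; d = 1/u = 0.794534
p = (exp((r-q)*dt) - d) / (u - d) = 0.560041
Discount per step: exp(-r*dt) = 0.948380
Stock lattice S(k, i) with i counting down-moves:
  k=0: S(0,0) = 52.0200
  k=1: S(1,0) = 65.4724; S(1,1) = 41.3316
  k=2: S(2,0) = 82.4035; S(2,1) = 52.0200; S(2,2) = 32.8394
Terminal payoffs V(N, i) = max(S_T - K, 0):
  V(2,0) = 29.663529; V(2,1) = 0.000000; V(2,2) = 0.000000
Backward induction: V(k, i) = exp(-r*dt) * [p * V(k+1, i) + (1-p) * V(k+1, i+1)].
  V(1,0) = exp(-r*dt) * [p*29.663529 + (1-p)*0.000000] = 15.755230
  V(1,1) = exp(-r*dt) * [p*0.000000 + (1-p)*0.000000] = 0.000000
  V(0,0) = exp(-r*dt) * [p*15.755230 + (1-p)*0.000000] = 8.368096

Answer: Price = V(0,0) = 8.3681


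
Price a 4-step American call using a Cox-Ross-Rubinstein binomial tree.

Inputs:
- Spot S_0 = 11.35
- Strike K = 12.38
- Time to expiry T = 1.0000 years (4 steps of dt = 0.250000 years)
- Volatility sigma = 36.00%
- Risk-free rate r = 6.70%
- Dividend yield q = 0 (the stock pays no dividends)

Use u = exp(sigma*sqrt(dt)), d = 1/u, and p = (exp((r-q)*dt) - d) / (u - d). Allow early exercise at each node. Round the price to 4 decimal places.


dt = T/N = 0.250000
u = exp(sigma*sqrt(dt)) = 1.197217; d = 1/u = 0.835270
p = (exp((r-q)*dt) - d) / (u - d) = 0.501788
Discount per step: exp(-r*dt) = 0.983390
Stock lattice S(k, i) with i counting down-moves:
  k=0: S(0,0) = 11.3500
  k=1: S(1,0) = 13.5884; S(1,1) = 9.4803
  k=2: S(2,0) = 16.2683; S(2,1) = 11.3500; S(2,2) = 7.9186
  k=3: S(3,0) = 19.4767; S(3,1) = 13.5884; S(3,2) = 9.4803; S(3,3) = 6.6142
  k=4: S(4,0) = 23.3178; S(4,1) = 16.2683; S(4,2) = 11.3500; S(4,3) = 7.9186; S(4,4) = 5.5246
Terminal payoffs V(N, i) = max(S_T - K, 0):
  V(4,0) = 10.937817; V(4,1) = 3.888289; V(4,2) = 0.000000; V(4,3) = 0.000000; V(4,4) = 0.000000
Backward induction: V(k, i) = exp(-r*dt) * [p * V(k+1, i) + (1-p) * V(k+1, i+1)]; then take max(V_cont, immediate exercise) for American.
  V(3,0) = exp(-r*dt) * [p*10.937817 + (1-p)*3.888289] = 7.302316; exercise = 7.096678; V(3,0) = max -> 7.302316
  V(3,1) = exp(-r*dt) * [p*3.888289 + (1-p)*0.000000] = 1.918689; exercise = 1.208417; V(3,1) = max -> 1.918689
  V(3,2) = exp(-r*dt) * [p*0.000000 + (1-p)*0.000000] = 0.000000; exercise = 0.000000; V(3,2) = max -> 0.000000
  V(3,3) = exp(-r*dt) * [p*0.000000 + (1-p)*0.000000] = 0.000000; exercise = 0.000000; V(3,3) = max -> 0.000000
  V(2,0) = exp(-r*dt) * [p*7.302316 + (1-p)*1.918689] = 4.543388; exercise = 3.888289; V(2,0) = max -> 4.543388
  V(2,1) = exp(-r*dt) * [p*1.918689 + (1-p)*0.000000] = 0.946784; exercise = 0.000000; V(2,1) = max -> 0.946784
  V(2,2) = exp(-r*dt) * [p*0.000000 + (1-p)*0.000000] = 0.000000; exercise = 0.000000; V(2,2) = max -> 0.000000
  V(1,0) = exp(-r*dt) * [p*4.543388 + (1-p)*0.946784] = 2.705813; exercise = 1.208417; V(1,0) = max -> 2.705813
  V(1,1) = exp(-r*dt) * [p*0.946784 + (1-p)*0.000000] = 0.467194; exercise = 0.000000; V(1,1) = max -> 0.467194
  V(0,0) = exp(-r*dt) * [p*2.705813 + (1-p)*0.467194] = 1.564088; exercise = 0.000000; V(0,0) = max -> 1.564088

Answer: Price = V(0,0) = 1.5641


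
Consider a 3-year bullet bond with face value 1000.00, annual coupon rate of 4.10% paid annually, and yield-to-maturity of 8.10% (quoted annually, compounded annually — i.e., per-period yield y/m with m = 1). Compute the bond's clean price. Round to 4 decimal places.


Coupon per period c = face * coupon_rate / m = 41.000000
Periods per year m = 1; per-period yield y/m = 0.081000
Number of cashflows N = 3
Cashflows (t years, CF_t, discount factor 1/(1+y/m)^(m*t), PV):
  t = 1.0000: CF_t = 41.000000, DF = 0.925069, PV = 37.927845
  t = 2.0000: CF_t = 41.000000, DF = 0.855753, PV = 35.085888
  t = 3.0000: CF_t = 1041.000000, DF = 0.791631, PV = 824.088109
Price P = sum_t PV_t = 897.101841

Answer: Price = 897.1018


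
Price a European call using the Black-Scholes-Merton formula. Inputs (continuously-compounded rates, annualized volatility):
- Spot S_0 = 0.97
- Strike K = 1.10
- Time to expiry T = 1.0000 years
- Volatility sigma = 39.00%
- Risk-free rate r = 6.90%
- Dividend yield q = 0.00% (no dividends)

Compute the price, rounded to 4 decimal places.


Answer: Price = 0.1276

Derivation:
d1 = (ln(S/K) + (r - q + 0.5*sigma^2) * T) / (sigma * sqrt(T)) = 0.04943747
d2 = d1 - sigma * sqrt(T) = -0.34056253
exp(-rT) = 0.93332668; exp(-qT) = 1.00000000
C = S_0 * exp(-qT) * N(d1) - K * exp(-rT) * N(d2)
N(d1) = 0.51971467; N(d2) = 0.36671647
C = 0.9700 * 1.00000000 * 0.51971467 - 1.1000 * 0.93332668 * 0.36671647 = 0.1276


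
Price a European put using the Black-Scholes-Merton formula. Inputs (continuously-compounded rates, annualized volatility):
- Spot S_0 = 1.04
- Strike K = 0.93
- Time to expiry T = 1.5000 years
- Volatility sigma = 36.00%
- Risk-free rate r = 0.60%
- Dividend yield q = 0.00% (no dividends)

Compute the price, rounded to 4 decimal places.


Answer: Price = 0.1182

Derivation:
d1 = (ln(S/K) + (r - q + 0.5*sigma^2) * T) / (sigma * sqrt(T)) = 0.49441455
d2 = d1 - sigma * sqrt(T) = 0.05350640
exp(-rT) = 0.99104038; exp(-qT) = 1.00000000
P = K * exp(-rT) * N(-d2) - S_0 * exp(-qT) * N(-d1)
N(-d1) = 0.31050672; N(-d2) = 0.47866422
P = 0.9300 * 0.99104038 * 0.47866422 - 1.0400 * 1.00000000 * 0.31050672 = 0.1182


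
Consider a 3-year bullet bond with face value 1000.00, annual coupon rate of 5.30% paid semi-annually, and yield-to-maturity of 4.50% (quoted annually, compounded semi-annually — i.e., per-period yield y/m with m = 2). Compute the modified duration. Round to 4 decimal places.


Coupon per period c = face * coupon_rate / m = 26.500000
Periods per year m = 2; per-period yield y/m = 0.022500
Number of cashflows N = 6
Cashflows (t years, CF_t, discount factor 1/(1+y/m)^(m*t), PV):
  t = 0.5000: CF_t = 26.500000, DF = 0.977995, PV = 25.916870
  t = 1.0000: CF_t = 26.500000, DF = 0.956474, PV = 25.346573
  t = 1.5000: CF_t = 26.500000, DF = 0.935427, PV = 24.788824
  t = 2.0000: CF_t = 26.500000, DF = 0.914843, PV = 24.243349
  t = 2.5000: CF_t = 26.500000, DF = 0.894712, PV = 23.709876
  t = 3.0000: CF_t = 1026.500000, DF = 0.875024, PV = 898.212415
Price P = sum_t PV_t = 1022.217907
First compute Macaulay numerator sum_t t * PV_t:
  t * PV_t at t = 0.5000: 12.958435
  t * PV_t at t = 1.0000: 25.346573
  t * PV_t at t = 1.5000: 37.183236
  t * PV_t at t = 2.0000: 48.486697
  t * PV_t at t = 2.5000: 59.274691
  t * PV_t at t = 3.0000: 2694.637246
Macaulay duration D = 2877.886878 / 1022.217907 = 2.815336
Modified duration = D / (1 + y/m) = 2.815336 / (1 + 0.022500) = 2.753385

Answer: Modified duration = 2.7534


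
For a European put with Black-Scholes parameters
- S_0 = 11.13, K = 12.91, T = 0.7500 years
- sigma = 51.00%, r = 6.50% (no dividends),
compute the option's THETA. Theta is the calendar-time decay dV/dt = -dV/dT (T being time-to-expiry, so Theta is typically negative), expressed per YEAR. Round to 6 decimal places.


Answer: Theta = -0.770062

Derivation:
d1 = -0.0046879474; d2 = -0.4463609033
phi(d1) = 0.3989378967; exp(-qT) = 1.0000000000; exp(-rT) = 0.9524192047
Theta = -S*exp(-qT)*phi(d1)*sigma/(2*sqrt(T)) + r*K*exp(-rT)*N(-d2) - q*S*exp(-qT)*N(-d1)
N(-d1) = 0.5018702136; N(-d2) = 0.6723317153; sqrt(T) = 0.8660254038
Term 1 = -11.1300 * 1.0000000000 * 0.3989378967 * 0.5100 / (2 * 0.8660254038) = -1.3074045941
Term 2 = 0.0650 * 12.9100 * 0.9524192047 * 0.6723317153 = 0.5373426852
Term 3 = 0 (no dividend yield, q = 0)
Theta = -1.3074045941 + (0.5373426852) + (0.0000000000) = -0.770062


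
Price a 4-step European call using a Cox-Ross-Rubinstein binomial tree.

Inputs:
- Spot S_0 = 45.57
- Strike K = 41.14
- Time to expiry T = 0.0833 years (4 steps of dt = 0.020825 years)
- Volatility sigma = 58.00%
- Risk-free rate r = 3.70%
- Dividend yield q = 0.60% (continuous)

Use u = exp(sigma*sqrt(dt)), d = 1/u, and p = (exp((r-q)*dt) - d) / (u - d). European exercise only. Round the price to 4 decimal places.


dt = T/N = 0.020825
u = exp(sigma*sqrt(dt)) = 1.087302; d = 1/u = 0.919708
p = (exp((r-q)*dt) - d) / (u - d) = 0.482941
Discount per step: exp(-r*dt) = 0.999230
Stock lattice S(k, i) with i counting down-moves:
  k=0: S(0,0) = 45.5700
  k=1: S(1,0) = 49.5483; S(1,1) = 41.9111
  k=2: S(2,0) = 53.8740; S(2,1) = 45.5700; S(2,2) = 38.5460
  k=3: S(3,0) = 58.5773; S(3,1) = 49.5483; S(3,2) = 41.9111; S(3,3) = 35.4510
  k=4: S(4,0) = 63.6912; S(4,1) = 53.8740; S(4,2) = 45.5700; S(4,3) = 38.5460; S(4,4) = 32.6046
Terminal payoffs V(N, i) = max(S_T - K, 0):
  V(4,0) = 22.551160; V(4,1) = 12.733984; V(4,2) = 4.430000; V(4,3) = 0.000000; V(4,4) = 0.000000
Backward induction: V(k, i) = exp(-r*dt) * [p * V(k+1, i) + (1-p) * V(k+1, i+1)].
  V(3,0) = exp(-r*dt) * [p*22.551160 + (1-p)*12.733984] = 17.461638
  V(3,1) = exp(-r*dt) * [p*12.733984 + (1-p)*4.430000] = 8.433831
  V(3,2) = exp(-r*dt) * [p*4.430000 + (1-p)*0.000000] = 2.137780
  V(3,3) = exp(-r*dt) * [p*0.000000 + (1-p)*0.000000] = 0.000000
  V(2,0) = exp(-r*dt) * [p*17.461638 + (1-p)*8.433831] = 12.783873
  V(2,1) = exp(-r*dt) * [p*8.433831 + (1-p)*2.137780] = 5.174411
  V(2,2) = exp(-r*dt) * [p*2.137780 + (1-p)*0.000000] = 1.031626
  V(1,0) = exp(-r*dt) * [p*12.783873 + (1-p)*5.174411] = 8.842514
  V(1,1) = exp(-r*dt) * [p*5.174411 + (1-p)*1.031626] = 3.030010
  V(0,0) = exp(-r*dt) * [p*8.842514 + (1-p)*3.030010] = 5.832609

Answer: Price = V(0,0) = 5.8326
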